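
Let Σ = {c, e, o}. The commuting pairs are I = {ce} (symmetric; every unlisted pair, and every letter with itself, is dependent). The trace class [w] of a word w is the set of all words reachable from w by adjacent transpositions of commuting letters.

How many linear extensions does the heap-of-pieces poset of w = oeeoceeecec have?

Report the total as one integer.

35

0(o) covers ∅
1(e) covers 0:o
2(e) covers 1:e
3(o) covers 2:e
4(c) covers 3:o
5(e) covers 3:o
6(e) covers 5:e
7(e) covers 6:e
8(c) covers 4:c
9(e) covers 7:e
10(c) covers 8:c
floor of heap: 0:o
completions by unplaced set U, small U first (add the entries for U minus each lowest piece of U):
  |U|=1: {9}:1  {10}:1
  |U|=2: {7,9}:1  {8,10}:1  {9,10}:2
  |U|=3: {4,8,10}:1  {6,7,9}:1  {7,9,10}:3  {8,9,10}:3
  |U|=4: {4,8,9,10}:4  {5,6,7,9}:1  {6,7,9,10}:4  {7,8,9,10}:6
  |U|=5: {4,7,8,9,10}:10  {5,6,7,9,10}:5  {6,7,8,9,10}:10
  |U|=6: {4,6,7,8,9,10}:20  {5,6,7,8,9,10}:15
  |U|=7: {4,5,6,7,8,9,10}:35
  |U|=8: {3,4,5,6,7,8,9,10}:35
  |U|=9: {2,3,4,5,6,7,8,9,10}:35
  start at 0(o): 35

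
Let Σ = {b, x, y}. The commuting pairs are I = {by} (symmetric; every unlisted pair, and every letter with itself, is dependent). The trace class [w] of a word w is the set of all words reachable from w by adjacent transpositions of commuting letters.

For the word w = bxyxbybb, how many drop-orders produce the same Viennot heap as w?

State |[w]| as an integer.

piece 0:b — minimal
piece 1:x rests on {0:b}
piece 2:y rests on {1:x}
piece 3:x rests on {2:y}
piece 4:b rests on {3:x}
piece 5:y rests on {3:x}
piece 6:b rests on {4:b}
piece 7:b rests on {6:b}
minimal pieces: {0:b}
ways to finish when only these pieces remain (= sum over removing one remaining piece with nothing left below it):
  1 left: {5}→1  {7}→1
  2 left: {5,7}→2  {6,7}→1
  3 left: {4,6,7}→1  {5,6,7}→3
  4 left: {4,5,6,7}→4
  5 left: {3,4,5,6,7}→4
  6 left: {2,3,4,5,6,7}→4
  placing 0:b first → 4 extensions

4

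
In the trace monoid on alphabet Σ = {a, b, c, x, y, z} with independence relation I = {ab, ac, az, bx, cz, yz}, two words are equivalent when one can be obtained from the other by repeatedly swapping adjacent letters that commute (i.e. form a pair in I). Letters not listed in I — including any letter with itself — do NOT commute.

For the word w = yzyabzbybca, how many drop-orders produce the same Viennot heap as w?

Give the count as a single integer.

39

0(y) covers ∅
1(z) covers ∅
2(y) covers 0:y
3(a) covers 2:y
4(b) covers 1:z, 2:y
5(z) covers 4:b
6(b) covers 5:z
7(y) covers 3:a, 6:b
8(b) covers 7:y
9(c) covers 8:b
10(a) covers 7:y
floor of heap: 0:y, 1:z
completions by unplaced set U, small U first (add the entries for U minus each lowest piece of U):
  |U|=1: {9}:1  {10}:1
  |U|=2: {8,9}:1  {9,10}:2
  |U|=3: {8,9,10}:3
  |U|=4: {7,8,9,10}:3
  |U|=5: {3,7,8,9,10}:3  {6,7,8,9,10}:3
  |U|=6: {3,6,7,8,9,10}:6  {5,6,7,8,9,10}:3
  |U|=7: {3,5,6,7,8,9,10}:9  {4,5,6,7,8,9,10}:3
  |U|=8: {1,4,5,6,7,8,9,10}:3  {3,4,5,6,7,8,9,10}:12
  |U|=9: {1,3,4,5,6,7,8,9,10}:15  {2,3,4,5,6,7,8,9,10}:12
  start at 0(y): 27
  start at 1(z): 12
sum over floor = 39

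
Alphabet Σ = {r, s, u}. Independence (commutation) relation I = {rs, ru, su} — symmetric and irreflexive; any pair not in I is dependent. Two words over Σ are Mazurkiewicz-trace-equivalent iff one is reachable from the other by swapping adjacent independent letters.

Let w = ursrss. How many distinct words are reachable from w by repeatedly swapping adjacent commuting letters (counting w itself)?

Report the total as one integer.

60

piece 0:u — minimal
piece 1:r — minimal
piece 2:s — minimal
piece 3:r rests on {1:r}
piece 4:s rests on {2:s}
piece 5:s rests on {4:s}
minimal pieces: {0:u, 1:r, 2:s}
ways to finish when only these pieces remain (= sum over removing one remaining piece with nothing left below it):
  1 left: {0}→1  {3}→1  {5}→1
  2 left: {0,3}→2  {0,5}→2  {1,3}→1  {3,5}→2  {4,5}→1
  3 left: {0,1,3}→3  {0,3,5}→6  {0,4,5}→3  {1,3,5}→3  {2,4,5}→1  {3,4,5}→3
  4 left: {0,1,3,5}→12  {0,2,4,5}→4  {0,3,4,5}→12  {1,3,4,5}→6  {2,3,4,5}→4
  placing 0:u first → 10 extensions
  placing 1:r first → 20 extensions
  placing 2:s first → 30 extensions
total linear extensions = 60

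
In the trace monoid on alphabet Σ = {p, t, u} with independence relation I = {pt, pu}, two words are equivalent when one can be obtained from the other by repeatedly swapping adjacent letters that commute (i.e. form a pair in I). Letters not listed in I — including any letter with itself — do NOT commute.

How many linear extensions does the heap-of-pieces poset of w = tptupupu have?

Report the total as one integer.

drop 0:t onto floor
drop 1:p onto floor
drop 2:t onto {0:t}
drop 3:u onto {2:t}
drop 4:p onto {1:p}
drop 5:u onto {3:u}
drop 6:p onto {4:p}
drop 7:u onto {5:u}
ground layer = {0:t, 1:p}
drop-orders for the pieces not yet dropped (sum over which currently-grounded one goes next):
  1 to go: {6} 1  {7} 1
  2 to go: {4,6} 1  {5,7} 1  {6,7} 2
  3 to go: {1,4,6} 1  {3,5,7} 1  {4,6,7} 3  {5,6,7} 3
  4 to go: {1,4,6,7} 4  {2,3,5,7} 1  {3,5,6,7} 4  {4,5,6,7} 6
  5 to go: {0,2,3,5,7} 1  {1,4,5,6,7} 10  {2,3,5,6,7} 5  {3,4,5,6,7} 10
  6 to go: {0,2,3,5,6,7} 6  {1,3,4,5,6,7} 20  {2,3,4,5,6,7} 15
  if 0:t drops first: 35 orders
  if 1:p drops first: 21 orders
heap linearizations: 56

56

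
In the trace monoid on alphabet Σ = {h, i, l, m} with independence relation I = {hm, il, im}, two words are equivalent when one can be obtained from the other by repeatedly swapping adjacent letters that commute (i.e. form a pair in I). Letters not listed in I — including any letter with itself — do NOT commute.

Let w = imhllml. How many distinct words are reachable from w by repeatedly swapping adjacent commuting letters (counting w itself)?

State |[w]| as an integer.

piece 0:i — minimal
piece 1:m — minimal
piece 2:h rests on {0:i}
piece 3:l rests on {1:m, 2:h}
piece 4:l rests on {3:l}
piece 5:m rests on {4:l}
piece 6:l rests on {5:m}
minimal pieces: {0:i, 1:m}
ways to finish when only these pieces remain (= sum over removing one remaining piece with nothing left below it):
  1 left: {6}→1
  2 left: {5,6}→1
  3 left: {4,5,6}→1
  4 left: {3,4,5,6}→1
  5 left: {1,3,4,5,6}→1  {2,3,4,5,6}→1
  placing 0:i first → 2 extensions
  placing 1:m first → 1 extensions
total linear extensions = 3

3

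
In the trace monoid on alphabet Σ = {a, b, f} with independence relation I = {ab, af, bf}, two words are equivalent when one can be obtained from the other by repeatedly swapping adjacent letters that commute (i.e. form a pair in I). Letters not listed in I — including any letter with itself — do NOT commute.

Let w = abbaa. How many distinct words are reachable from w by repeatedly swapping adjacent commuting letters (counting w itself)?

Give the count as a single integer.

drop 0:a onto floor
drop 1:b onto floor
drop 2:b onto {1:b}
drop 3:a onto {0:a}
drop 4:a onto {3:a}
ground layer = {0:a, 1:b}
drop-orders for the pieces not yet dropped (sum over which currently-grounded one goes next):
  1 to go: {2} 1  {4} 1
  2 to go: {1,2} 1  {2,4} 2  {3,4} 1
  3 to go: {0,3,4} 1  {1,2,4} 3  {2,3,4} 3
  if 0:a drops first: 6 orders
  if 1:b drops first: 4 orders
heap linearizations: 10

10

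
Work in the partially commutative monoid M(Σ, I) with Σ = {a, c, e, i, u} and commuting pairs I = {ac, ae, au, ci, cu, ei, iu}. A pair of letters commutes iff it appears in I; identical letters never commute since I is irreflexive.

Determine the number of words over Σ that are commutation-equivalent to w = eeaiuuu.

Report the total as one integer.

21

piece 0:e — minimal
piece 1:e rests on {0:e}
piece 2:a — minimal
piece 3:i rests on {2:a}
piece 4:u rests on {1:e}
piece 5:u rests on {4:u}
piece 6:u rests on {5:u}
minimal pieces: {0:e, 2:a}
ways to finish when only these pieces remain (= sum over removing one remaining piece with nothing left below it):
  1 left: {3}→1  {6}→1
  2 left: {2,3}→1  {3,6}→2  {5,6}→1
  3 left: {2,3,6}→3  {3,5,6}→3  {4,5,6}→1
  4 left: {1,4,5,6}→1  {2,3,5,6}→6  {3,4,5,6}→4
  5 left: {0,1,4,5,6}→1  {1,3,4,5,6}→5  {2,3,4,5,6}→10
  placing 0:e first → 15 extensions
  placing 2:a first → 6 extensions
total linear extensions = 21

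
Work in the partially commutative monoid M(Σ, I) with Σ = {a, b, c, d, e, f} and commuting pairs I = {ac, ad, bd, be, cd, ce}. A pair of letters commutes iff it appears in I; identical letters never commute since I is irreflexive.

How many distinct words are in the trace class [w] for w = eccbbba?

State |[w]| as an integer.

6

#0=e has no predecessor
#1=c has no predecessor
#2=c depends on [1:c]
#3=b depends on [2:c]
#4=b depends on [3:b]
#5=b depends on [4:b]
#6=a depends on [0:e, 5:b]
sources: [0:e, 1:c]
N(rest) = Σ N(rest − s) over sources s of rest; N(one piece) = 1:
  size 1 → [6]=1
  size 2 → [0,6]=1  [5,6]=1
  size 3 → [0,5,6]=2  [4,5,6]=1
  size 4 → [0,4,5,6]=3  [3,4,5,6]=1
  size 5 → [0,3,4,5,6]=4  [2,3,4,5,6]=1
  first=0(e) contributes 1
  first=1(c) contributes 5
|[w]| = 6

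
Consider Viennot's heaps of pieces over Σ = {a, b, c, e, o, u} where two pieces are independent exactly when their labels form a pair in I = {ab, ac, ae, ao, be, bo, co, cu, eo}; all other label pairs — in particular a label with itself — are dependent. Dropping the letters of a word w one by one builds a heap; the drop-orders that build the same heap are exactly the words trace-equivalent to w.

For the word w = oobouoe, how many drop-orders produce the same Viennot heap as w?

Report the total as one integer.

0(o) covers ∅
1(o) covers 0:o
2(b) covers ∅
3(o) covers 1:o
4(u) covers 2:b, 3:o
5(o) covers 4:u
6(e) covers 4:u
floor of heap: 0:o, 2:b
completions by unplaced set U, small U first (add the entries for U minus each lowest piece of U):
  |U|=1: {5}:1  {6}:1
  |U|=2: {5,6}:2
  |U|=3: {4,5,6}:2
  |U|=4: {2,4,5,6}:2  {3,4,5,6}:2
  |U|=5: {1,3,4,5,6}:2  {2,3,4,5,6}:4
  start at 0(o): 6
  start at 2(b): 2
sum over floor = 8

8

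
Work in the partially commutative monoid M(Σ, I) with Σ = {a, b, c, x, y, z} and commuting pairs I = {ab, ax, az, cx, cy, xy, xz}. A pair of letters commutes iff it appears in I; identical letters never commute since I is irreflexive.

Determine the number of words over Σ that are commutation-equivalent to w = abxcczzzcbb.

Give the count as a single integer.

drop 0:a onto floor
drop 1:b onto floor
drop 2:x onto {1:b}
drop 3:c onto {0:a, 1:b}
drop 4:c onto {3:c}
drop 5:z onto {4:c}
drop 6:z onto {5:z}
drop 7:z onto {6:z}
drop 8:c onto {7:z}
drop 9:b onto {2:x, 8:c}
drop 10:b onto {9:b}
ground layer = {0:a, 1:b}
drop-orders for the pieces not yet dropped (sum over which currently-grounded one goes next):
  1 to go: {10} 1
  2 to go: {9,10} 1
  3 to go: {2,9,10} 1  {8,9,10} 1
  4 to go: {2,8,9,10} 2  {7,8,9,10} 1
  5 to go: {2,7,8,9,10} 3  {6,7,8,9,10} 1
  6 to go: {2,6,7,8,9,10} 4  {5,6,7,8,9,10} 1
  7 to go: {2,5,6,7,8,9,10} 5  {4,5,6,7,8,9,10} 1
  8 to go: {2,4,5,6,7,8,9,10} 6  {3,4,5,6,7,8,9,10} 1
  9 to go: {0,3,4,5,6,7,8,9,10} 1  {2,3,4,5,6,7,8,9,10} 7
  if 0:a drops first: 7 orders
  if 1:b drops first: 8 orders
heap linearizations: 15

15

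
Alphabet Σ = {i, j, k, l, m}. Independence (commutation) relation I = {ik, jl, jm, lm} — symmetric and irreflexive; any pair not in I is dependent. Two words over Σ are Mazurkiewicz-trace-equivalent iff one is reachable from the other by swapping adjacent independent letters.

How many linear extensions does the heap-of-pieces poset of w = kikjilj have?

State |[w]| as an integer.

6

drop 0:k onto floor
drop 1:i onto floor
drop 2:k onto {0:k}
drop 3:j onto {1:i, 2:k}
drop 4:i onto {3:j}
drop 5:l onto {4:i}
drop 6:j onto {4:i}
ground layer = {0:k, 1:i}
drop-orders for the pieces not yet dropped (sum over which currently-grounded one goes next):
  1 to go: {5} 1  {6} 1
  2 to go: {5,6} 2
  3 to go: {4,5,6} 2
  4 to go: {3,4,5,6} 2
  5 to go: {1,3,4,5,6} 2  {2,3,4,5,6} 2
  if 0:k drops first: 4 orders
  if 1:i drops first: 2 orders
heap linearizations: 6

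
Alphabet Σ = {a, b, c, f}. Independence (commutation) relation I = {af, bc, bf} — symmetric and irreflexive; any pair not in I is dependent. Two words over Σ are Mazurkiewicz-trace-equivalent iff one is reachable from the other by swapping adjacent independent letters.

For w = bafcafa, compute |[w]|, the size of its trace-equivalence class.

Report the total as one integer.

9

0(b) covers ∅
1(a) covers 0:b
2(f) covers ∅
3(c) covers 1:a, 2:f
4(a) covers 3:c
5(f) covers 3:c
6(a) covers 4:a
floor of heap: 0:b, 2:f
completions by unplaced set U, small U first (add the entries for U minus each lowest piece of U):
  |U|=1: {5}:1  {6}:1
  |U|=2: {4,6}:1  {5,6}:2
  |U|=3: {4,5,6}:3
  |U|=4: {3,4,5,6}:3
  |U|=5: {1,3,4,5,6}:3  {2,3,4,5,6}:3
  start at 0(b): 6
  start at 2(f): 3
sum over floor = 9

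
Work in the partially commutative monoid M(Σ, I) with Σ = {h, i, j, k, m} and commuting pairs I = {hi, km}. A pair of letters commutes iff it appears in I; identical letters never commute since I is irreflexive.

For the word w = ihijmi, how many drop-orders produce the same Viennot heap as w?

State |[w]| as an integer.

3

drop 0:i onto floor
drop 1:h onto floor
drop 2:i onto {0:i}
drop 3:j onto {1:h, 2:i}
drop 4:m onto {3:j}
drop 5:i onto {4:m}
ground layer = {0:i, 1:h}
drop-orders for the pieces not yet dropped (sum over which currently-grounded one goes next):
  1 to go: {5} 1
  2 to go: {4,5} 1
  3 to go: {3,4,5} 1
  4 to go: {1,3,4,5} 1  {2,3,4,5} 1
  if 0:i drops first: 2 orders
  if 1:h drops first: 1 orders
heap linearizations: 3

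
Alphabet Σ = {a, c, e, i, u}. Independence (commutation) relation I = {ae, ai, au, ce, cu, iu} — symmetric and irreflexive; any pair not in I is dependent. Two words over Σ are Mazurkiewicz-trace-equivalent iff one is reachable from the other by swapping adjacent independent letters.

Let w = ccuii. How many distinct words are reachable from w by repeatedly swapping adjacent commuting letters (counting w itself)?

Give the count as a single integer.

5

#0=c has no predecessor
#1=c depends on [0:c]
#2=u has no predecessor
#3=i depends on [1:c]
#4=i depends on [3:i]
sources: [0:c, 2:u]
N(rest) = Σ N(rest − s) over sources s of rest; N(one piece) = 1:
  size 1 → [2]=1  [4]=1
  size 2 → [2,4]=2  [3,4]=1
  size 3 → [1,3,4]=1  [2,3,4]=3
  first=0(c) contributes 4
  first=2(u) contributes 1
|[w]| = 5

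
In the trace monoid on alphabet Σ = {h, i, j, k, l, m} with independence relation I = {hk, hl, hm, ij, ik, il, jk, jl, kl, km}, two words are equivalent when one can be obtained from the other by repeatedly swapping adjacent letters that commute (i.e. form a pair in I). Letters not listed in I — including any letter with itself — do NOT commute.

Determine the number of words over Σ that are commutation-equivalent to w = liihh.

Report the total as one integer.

5

drop 0:l onto floor
drop 1:i onto floor
drop 2:i onto {1:i}
drop 3:h onto {2:i}
drop 4:h onto {3:h}
ground layer = {0:l, 1:i}
drop-orders for the pieces not yet dropped (sum over which currently-grounded one goes next):
  1 to go: {0} 1  {4} 1
  2 to go: {0,4} 2  {3,4} 1
  3 to go: {0,3,4} 3  {2,3,4} 1
  if 0:l drops first: 1 orders
  if 1:i drops first: 4 orders
heap linearizations: 5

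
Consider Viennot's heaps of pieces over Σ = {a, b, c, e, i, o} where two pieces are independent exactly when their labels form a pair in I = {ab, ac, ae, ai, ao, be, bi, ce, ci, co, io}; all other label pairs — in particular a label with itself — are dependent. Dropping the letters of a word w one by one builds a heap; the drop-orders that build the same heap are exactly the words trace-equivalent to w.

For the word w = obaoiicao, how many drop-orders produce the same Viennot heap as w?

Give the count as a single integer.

drop 0:o onto floor
drop 1:b onto {0:o}
drop 2:a onto floor
drop 3:o onto {1:b}
drop 4:i onto floor
drop 5:i onto {4:i}
drop 6:c onto {1:b}
drop 7:a onto {2:a}
drop 8:o onto {3:o}
ground layer = {0:o, 2:a, 4:i}
drop-orders for the pieces not yet dropped (sum over which currently-grounded one goes next):
  1 to go: {5} 1  {6} 1  {7} 1  {8} 1
  2 to go: {2,7} 1  {3,8} 1  {4,5} 1  {5,6} 2  {5,7} 2  {5,8} 2  {6,7} 2  {6,8} 2  {7,8} 2
  3 to go: {2,5,7} 3  {2,6,7} 3  {2,7,8} 3  {3,5,8} 3  {3,6,8} 3  {3,7,8} 3  {4,5,6} 3  {4,5,7} 3  {4,5,8} 3  {5,6,7} 6  {5,6,8} 6  {5,7,8} 6  {6,7,8} 6
  4 to go: {1,3,6,8} 3  {2,3,7,8} 6  {2,4,5,7} 6  {2,5,6,7} 12  {2,5,7,8} 12  {2,6,7,8} 12  {3,4,5,8} 6  {3,5,6,8} 12  {3,5,7,8} 12  {3,6,7,8} 12  {4,5,6,7} 12  {4,5,6,8} 12  {4,5,7,8} 12  {5,6,7,8} 24
  5 to go: {0,1,3,6,8} 3  {1,3,5,6,8} 15  {1,3,6,7,8} 15  {2,3,5,7,8} 30  {2,3,6,7,8} 30  {2,4,5,6,7} 30  {2,4,5,7,8} 30  {2,5,6,7,8} 60  {3,4,5,6,8} 30  {3,4,5,7,8} 30  {3,5,6,7,8} 60  {4,5,6,7,8} 60
  6 to go: {0,1,3,5,6,8} 18  {0,1,3,6,7,8} 18  {1,2,3,6,7,8} 45  {1,3,4,5,6,8} 45  {1,3,5,6,7,8} 90  {2,3,4,5,7,8} 90  {2,3,5,6,7,8} 180  {2,4,5,6,7,8} 180  {3,4,5,6,7,8} 180
  7 to go: {0,1,2,3,6,7,8} 63  {0,1,3,4,5,6,8} 63  {0,1,3,5,6,7,8} 126  {1,2,3,5,6,7,8} 315  {1,3,4,5,6,7,8} 315  {2,3,4,5,6,7,8} 630
  if 0:o drops first: 1260 orders
  if 2:a drops first: 504 orders
  if 4:i drops first: 504 orders
heap linearizations: 2268

2268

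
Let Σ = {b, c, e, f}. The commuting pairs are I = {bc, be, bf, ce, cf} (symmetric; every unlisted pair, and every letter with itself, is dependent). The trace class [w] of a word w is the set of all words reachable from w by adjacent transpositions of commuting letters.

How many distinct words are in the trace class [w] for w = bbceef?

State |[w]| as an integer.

0(b) covers ∅
1(b) covers 0:b
2(c) covers ∅
3(e) covers ∅
4(e) covers 3:e
5(f) covers 4:e
floor of heap: 0:b, 2:c, 3:e
completions by unplaced set U, small U first (add the entries for U minus each lowest piece of U):
  |U|=1: {1}:1  {2}:1  {5}:1
  |U|=2: {0,1}:1  {1,2}:2  {1,5}:2  {2,5}:2  {4,5}:1
  |U|=3: {0,1,2}:3  {0,1,5}:3  {1,2,5}:6  {1,4,5}:3  {2,4,5}:3  {3,4,5}:1
  |U|=4: {0,1,2,5}:12  {0,1,4,5}:6  {1,2,4,5}:12  {1,3,4,5}:4  {2,3,4,5}:4
  start at 0(b): 20
  start at 2(c): 10
  start at 3(e): 30
sum over floor = 60

60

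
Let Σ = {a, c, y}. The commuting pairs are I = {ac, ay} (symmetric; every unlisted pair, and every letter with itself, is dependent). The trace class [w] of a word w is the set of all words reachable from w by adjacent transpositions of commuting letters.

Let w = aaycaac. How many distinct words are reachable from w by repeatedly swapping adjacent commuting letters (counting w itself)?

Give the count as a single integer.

piece 0:a — minimal
piece 1:a rests on {0:a}
piece 2:y — minimal
piece 3:c rests on {2:y}
piece 4:a rests on {1:a}
piece 5:a rests on {4:a}
piece 6:c rests on {3:c}
minimal pieces: {0:a, 2:y}
ways to finish when only these pieces remain (= sum over removing one remaining piece with nothing left below it):
  1 left: {5}→1  {6}→1
  2 left: {3,6}→1  {4,5}→1  {5,6}→2
  3 left: {1,4,5}→1  {2,3,6}→1  {3,5,6}→3  {4,5,6}→3
  4 left: {0,1,4,5}→1  {1,4,5,6}→4  {2,3,5,6}→4  {3,4,5,6}→6
  5 left: {0,1,4,5,6}→5  {1,3,4,5,6}→10  {2,3,4,5,6}→10
  placing 0:a first → 20 extensions
  placing 2:y first → 15 extensions
total linear extensions = 35

35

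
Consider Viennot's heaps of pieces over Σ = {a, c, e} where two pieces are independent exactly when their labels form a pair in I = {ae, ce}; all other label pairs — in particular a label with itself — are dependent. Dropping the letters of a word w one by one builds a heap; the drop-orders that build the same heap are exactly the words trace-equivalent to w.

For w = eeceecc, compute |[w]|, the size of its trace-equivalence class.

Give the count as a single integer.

piece 0:e — minimal
piece 1:e rests on {0:e}
piece 2:c — minimal
piece 3:e rests on {1:e}
piece 4:e rests on {3:e}
piece 5:c rests on {2:c}
piece 6:c rests on {5:c}
minimal pieces: {0:e, 2:c}
ways to finish when only these pieces remain (= sum over removing one remaining piece with nothing left below it):
  1 left: {4}→1  {6}→1
  2 left: {3,4}→1  {4,6}→2  {5,6}→1
  3 left: {1,3,4}→1  {2,5,6}→1  {3,4,6}→3  {4,5,6}→3
  4 left: {0,1,3,4}→1  {1,3,4,6}→4  {2,4,5,6}→4  {3,4,5,6}→6
  5 left: {0,1,3,4,6}→5  {1,3,4,5,6}→10  {2,3,4,5,6}→10
  placing 0:e first → 20 extensions
  placing 2:c first → 15 extensions
total linear extensions = 35

35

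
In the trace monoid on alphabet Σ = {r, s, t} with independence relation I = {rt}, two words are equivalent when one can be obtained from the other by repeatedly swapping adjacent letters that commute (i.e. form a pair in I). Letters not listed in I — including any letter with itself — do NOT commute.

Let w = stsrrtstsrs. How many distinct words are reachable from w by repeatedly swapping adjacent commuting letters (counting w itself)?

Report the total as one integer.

3

piece 0:s — minimal
piece 1:t rests on {0:s}
piece 2:s rests on {1:t}
piece 3:r rests on {2:s}
piece 4:r rests on {3:r}
piece 5:t rests on {2:s}
piece 6:s rests on {4:r, 5:t}
piece 7:t rests on {6:s}
piece 8:s rests on {7:t}
piece 9:r rests on {8:s}
piece 10:s rests on {9:r}
minimal pieces: {0:s}
ways to finish when only these pieces remain (= sum over removing one remaining piece with nothing left below it):
  1 left: {10}→1
  2 left: {9,10}→1
  3 left: {8,9,10}→1
  4 left: {7,8,9,10}→1
  5 left: {6,7,8,9,10}→1
  6 left: {4,6,7,8,9,10}→1  {5,6,7,8,9,10}→1
  7 left: {3,4,6,7,8,9,10}→1  {4,5,6,7,8,9,10}→2
  8 left: {3,4,5,6,7,8,9,10}→3
  9 left: {2,3,4,5,6,7,8,9,10}→3
  placing 0:s first → 3 extensions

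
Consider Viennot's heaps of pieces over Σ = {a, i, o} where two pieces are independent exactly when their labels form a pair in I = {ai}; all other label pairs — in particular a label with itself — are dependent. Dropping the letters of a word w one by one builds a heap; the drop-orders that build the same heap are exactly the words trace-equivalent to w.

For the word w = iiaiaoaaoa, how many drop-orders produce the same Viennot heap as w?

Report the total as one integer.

10

drop 0:i onto floor
drop 1:i onto {0:i}
drop 2:a onto floor
drop 3:i onto {1:i}
drop 4:a onto {2:a}
drop 5:o onto {3:i, 4:a}
drop 6:a onto {5:o}
drop 7:a onto {6:a}
drop 8:o onto {7:a}
drop 9:a onto {8:o}
ground layer = {0:i, 2:a}
drop-orders for the pieces not yet dropped (sum over which currently-grounded one goes next):
  1 to go: {9} 1
  2 to go: {8,9} 1
  3 to go: {7,8,9} 1
  4 to go: {6,7,8,9} 1
  5 to go: {5,6,7,8,9} 1
  6 to go: {3,5,6,7,8,9} 1  {4,5,6,7,8,9} 1
  7 to go: {1,3,5,6,7,8,9} 1  {2,4,5,6,7,8,9} 1  {3,4,5,6,7,8,9} 2
  8 to go: {0,1,3,5,6,7,8,9} 1  {1,3,4,5,6,7,8,9} 3  {2,3,4,5,6,7,8,9} 3
  if 0:i drops first: 6 orders
  if 2:a drops first: 4 orders
heap linearizations: 10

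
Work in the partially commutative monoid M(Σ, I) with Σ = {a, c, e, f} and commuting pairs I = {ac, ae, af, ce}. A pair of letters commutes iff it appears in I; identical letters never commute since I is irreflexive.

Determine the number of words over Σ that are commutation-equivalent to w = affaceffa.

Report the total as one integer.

piece 0:a — minimal
piece 1:f — minimal
piece 2:f rests on {1:f}
piece 3:a rests on {0:a}
piece 4:c rests on {2:f}
piece 5:e rests on {2:f}
piece 6:f rests on {4:c, 5:e}
piece 7:f rests on {6:f}
piece 8:a rests on {3:a}
minimal pieces: {0:a, 1:f}
ways to finish when only these pieces remain (= sum over removing one remaining piece with nothing left below it):
  1 left: {7}→1  {8}→1
  2 left: {3,8}→1  {6,7}→1  {7,8}→2
  3 left: {0,3,8}→1  {3,7,8}→3  {4,6,7}→1  {5,6,7}→1  {6,7,8}→3
  4 left: {0,3,7,8}→4  {3,6,7,8}→6  {4,5,6,7}→2  {4,6,7,8}→4  {5,6,7,8}→4
  5 left: {0,3,6,7,8}→10  {2,4,5,6,7}→2  {3,4,6,7,8}→10  {3,5,6,7,8}→10  {4,5,6,7,8}→10
  6 left: {0,3,4,6,7,8}→20  {0,3,5,6,7,8}→20  {1,2,4,5,6,7}→2  {2,4,5,6,7,8}→12  {3,4,5,6,7,8}→30
  7 left: {0,3,4,5,6,7,8}→70  {1,2,4,5,6,7,8}→14  {2,3,4,5,6,7,8}→42
  placing 0:a first → 56 extensions
  placing 1:f first → 112 extensions
total linear extensions = 168

168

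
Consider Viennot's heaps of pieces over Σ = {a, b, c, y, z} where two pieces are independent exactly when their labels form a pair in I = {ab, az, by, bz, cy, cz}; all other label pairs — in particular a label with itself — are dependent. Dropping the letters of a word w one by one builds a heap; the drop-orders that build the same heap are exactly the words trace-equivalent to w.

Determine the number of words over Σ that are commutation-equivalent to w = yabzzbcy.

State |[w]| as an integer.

0(y) covers ∅
1(a) covers 0:y
2(b) covers ∅
3(z) covers 0:y
4(z) covers 3:z
5(b) covers 2:b
6(c) covers 1:a, 5:b
7(y) covers 1:a, 4:z
floor of heap: 0:y, 2:b
completions by unplaced set U, small U first (add the entries for U minus each lowest piece of U):
  |U|=1: {6}:1  {7}:1
  |U|=2: {4,7}:1  {5,6}:1  {6,7}:2
  |U|=3: {1,6,7}:2  {2,5,6}:1  {3,4,7}:1  {4,6,7}:3  {5,6,7}:3
  |U|=4: {1,4,6,7}:5  {1,5,6,7}:5  {2,5,6,7}:4  {3,4,6,7}:4  {4,5,6,7}:6
  |U|=5: {1,2,5,6,7}:9  {1,3,4,6,7}:9  {1,4,5,6,7}:16  {2,4,5,6,7}:10  {3,4,5,6,7}:10
  |U|=6: {0,1,3,4,6,7}:9  {1,2,4,5,6,7}:35  {1,3,4,5,6,7}:35  {2,3,4,5,6,7}:20
  start at 0(y): 90
  start at 2(b): 44
sum over floor = 134

134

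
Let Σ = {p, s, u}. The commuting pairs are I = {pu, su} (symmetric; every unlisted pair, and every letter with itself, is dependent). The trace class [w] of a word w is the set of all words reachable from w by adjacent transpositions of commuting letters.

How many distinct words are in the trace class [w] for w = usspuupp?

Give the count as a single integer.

piece 0:u — minimal
piece 1:s — minimal
piece 2:s rests on {1:s}
piece 3:p rests on {2:s}
piece 4:u rests on {0:u}
piece 5:u rests on {4:u}
piece 6:p rests on {3:p}
piece 7:p rests on {6:p}
minimal pieces: {0:u, 1:s}
ways to finish when only these pieces remain (= sum over removing one remaining piece with nothing left below it):
  1 left: {5}→1  {7}→1
  2 left: {4,5}→1  {5,7}→2  {6,7}→1
  3 left: {0,4,5}→1  {3,6,7}→1  {4,5,7}→3  {5,6,7}→3
  4 left: {0,4,5,7}→4  {2,3,6,7}→1  {3,5,6,7}→4  {4,5,6,7}→6
  5 left: {0,4,5,6,7}→10  {1,2,3,6,7}→1  {2,3,5,6,7}→5  {3,4,5,6,7}→10
  6 left: {0,3,4,5,6,7}→20  {1,2,3,5,6,7}→6  {2,3,4,5,6,7}→15
  placing 0:u first → 21 extensions
  placing 1:s first → 35 extensions
total linear extensions = 56

56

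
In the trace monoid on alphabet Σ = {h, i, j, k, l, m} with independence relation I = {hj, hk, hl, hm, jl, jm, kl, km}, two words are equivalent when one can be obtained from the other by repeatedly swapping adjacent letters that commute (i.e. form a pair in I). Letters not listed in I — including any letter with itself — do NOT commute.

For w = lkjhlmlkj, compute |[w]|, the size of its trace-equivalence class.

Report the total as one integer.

630

drop 0:l onto floor
drop 1:k onto floor
drop 2:j onto {1:k}
drop 3:h onto floor
drop 4:l onto {0:l}
drop 5:m onto {4:l}
drop 6:l onto {5:m}
drop 7:k onto {2:j}
drop 8:j onto {7:k}
ground layer = {0:l, 1:k, 3:h}
drop-orders for the pieces not yet dropped (sum over which currently-grounded one goes next):
  1 to go: {3} 1  {6} 1  {8} 1
  2 to go: {3,6} 2  {3,8} 2  {5,6} 1  {6,8} 2  {7,8} 1
  3 to go: {2,7,8} 1  {3,5,6} 3  {3,6,8} 6  {3,7,8} 3  {4,5,6} 1  {5,6,8} 3  {6,7,8} 3
  4 to go: {0,4,5,6} 1  {1,2,7,8} 1  {2,3,7,8} 4  {2,6,7,8} 4  {3,4,5,6} 4  {3,5,6,8} 12  {3,6,7,8} 12  {4,5,6,8} 4  {5,6,7,8} 6
  5 to go: {0,3,4,5,6} 5  {0,4,5,6,8} 5  {1,2,3,7,8} 5  {1,2,6,7,8} 5  {2,3,6,7,8} 20  {2,5,6,7,8} 10  {3,4,5,6,8} 20  {3,5,6,7,8} 30  {4,5,6,7,8} 10
  6 to go: {0,3,4,5,6,8} 30  {0,4,5,6,7,8} 15  {1,2,3,6,7,8} 30  {1,2,5,6,7,8} 15  {2,3,5,6,7,8} 60  {2,4,5,6,7,8} 20  {3,4,5,6,7,8} 60
  7 to go: {0,2,4,5,6,7,8} 35  {0,3,4,5,6,7,8} 105  {1,2,3,5,6,7,8} 105  {1,2,4,5,6,7,8} 35  {2,3,4,5,6,7,8} 140
  if 0:l drops first: 280 orders
  if 1:k drops first: 280 orders
  if 3:h drops first: 70 orders
heap linearizations: 630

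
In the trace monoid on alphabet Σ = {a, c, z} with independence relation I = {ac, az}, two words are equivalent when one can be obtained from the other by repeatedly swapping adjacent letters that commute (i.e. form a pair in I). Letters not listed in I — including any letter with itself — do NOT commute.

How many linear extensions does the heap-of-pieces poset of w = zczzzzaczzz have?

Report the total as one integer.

drop 0:z onto floor
drop 1:c onto {0:z}
drop 2:z onto {1:c}
drop 3:z onto {2:z}
drop 4:z onto {3:z}
drop 5:z onto {4:z}
drop 6:a onto floor
drop 7:c onto {5:z}
drop 8:z onto {7:c}
drop 9:z onto {8:z}
drop 10:z onto {9:z}
ground layer = {0:z, 6:a}
drop-orders for the pieces not yet dropped (sum over which currently-grounded one goes next):
  1 to go: {6} 1  {10} 1
  2 to go: {6,10} 2  {9,10} 1
  3 to go: {6,9,10} 3  {8,9,10} 1
  4 to go: {6,8,9,10} 4  {7,8,9,10} 1
  5 to go: {5,7,8,9,10} 1  {6,7,8,9,10} 5
  6 to go: {4,5,7,8,9,10} 1  {5,6,7,8,9,10} 6
  7 to go: {3,4,5,7,8,9,10} 1  {4,5,6,7,8,9,10} 7
  8 to go: {2,3,4,5,7,8,9,10} 1  {3,4,5,6,7,8,9,10} 8
  9 to go: {1,2,3,4,5,7,8,9,10} 1  {2,3,4,5,6,7,8,9,10} 9
  if 0:z drops first: 10 orders
  if 6:a drops first: 1 orders
heap linearizations: 11

11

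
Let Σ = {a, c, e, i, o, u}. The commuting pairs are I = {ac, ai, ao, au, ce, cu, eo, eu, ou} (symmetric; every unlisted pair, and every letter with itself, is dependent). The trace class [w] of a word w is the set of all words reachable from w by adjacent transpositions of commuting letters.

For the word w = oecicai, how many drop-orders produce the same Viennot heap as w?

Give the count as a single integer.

piece 0:o — minimal
piece 1:e — minimal
piece 2:c rests on {0:o}
piece 3:i rests on {1:e, 2:c}
piece 4:c rests on {3:i}
piece 5:a rests on {1:e}
piece 6:i rests on {4:c}
minimal pieces: {0:o, 1:e}
ways to finish when only these pieces remain (= sum over removing one remaining piece with nothing left below it):
  1 left: {5}→1  {6}→1
  2 left: {4,6}→1  {5,6}→2
  3 left: {3,4,6}→1  {4,5,6}→3
  4 left: {2,3,4,6}→1  {3,4,5,6}→4
  5 left: {0,2,3,4,6}→1  {1,3,4,5,6}→4  {2,3,4,5,6}→5
  placing 0:o first → 9 extensions
  placing 1:e first → 6 extensions
total linear extensions = 15

15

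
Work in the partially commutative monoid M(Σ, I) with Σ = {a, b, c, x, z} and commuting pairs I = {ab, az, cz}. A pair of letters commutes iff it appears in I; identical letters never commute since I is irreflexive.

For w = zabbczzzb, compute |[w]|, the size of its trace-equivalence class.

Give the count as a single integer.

piece 0:z — minimal
piece 1:a — minimal
piece 2:b rests on {0:z}
piece 3:b rests on {2:b}
piece 4:c rests on {1:a, 3:b}
piece 5:z rests on {3:b}
piece 6:z rests on {5:z}
piece 7:z rests on {6:z}
piece 8:b rests on {4:c, 7:z}
minimal pieces: {0:z, 1:a}
ways to finish when only these pieces remain (= sum over removing one remaining piece with nothing left below it):
  1 left: {8}→1
  2 left: {4,8}→1  {7,8}→1
  3 left: {1,4,8}→1  {4,7,8}→2  {6,7,8}→1
  4 left: {1,4,7,8}→3  {4,6,7,8}→3  {5,6,7,8}→1
  5 left: {1,4,6,7,8}→6  {4,5,6,7,8}→4
  6 left: {1,4,5,6,7,8}→10  {3,4,5,6,7,8}→4
  7 left: {1,3,4,5,6,7,8}→14  {2,3,4,5,6,7,8}→4
  placing 0:z first → 18 extensions
  placing 1:a first → 4 extensions
total linear extensions = 22

22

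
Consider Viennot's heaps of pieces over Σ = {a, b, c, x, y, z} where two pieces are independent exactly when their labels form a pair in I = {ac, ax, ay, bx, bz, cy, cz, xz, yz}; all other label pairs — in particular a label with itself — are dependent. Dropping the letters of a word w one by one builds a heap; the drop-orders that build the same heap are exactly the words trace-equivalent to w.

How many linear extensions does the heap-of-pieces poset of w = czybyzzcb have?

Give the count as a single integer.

piece 0:c — minimal
piece 1:z — minimal
piece 2:y — minimal
piece 3:b rests on {0:c, 2:y}
piece 4:y rests on {3:b}
piece 5:z rests on {1:z}
piece 6:z rests on {5:z}
piece 7:c rests on {3:b}
piece 8:b rests on {4:y, 7:c}
minimal pieces: {0:c, 1:z, 2:y}
ways to finish when only these pieces remain (= sum over removing one remaining piece with nothing left below it):
  1 left: {6}→1  {8}→1
  2 left: {4,8}→1  {5,6}→1  {6,8}→2  {7,8}→1
  3 left: {1,5,6}→1  {4,6,8}→3  {4,7,8}→2  {5,6,8}→3  {6,7,8}→3
  4 left: {1,5,6,8}→4  {3,4,7,8}→2  {4,5,6,8}→6  {4,6,7,8}→8  {5,6,7,8}→6
  5 left: {0,3,4,7,8}→2  {1,4,5,6,8}→10  {1,5,6,7,8}→10  {2,3,4,7,8}→2  {3,4,6,7,8}→10  {4,5,6,7,8}→20
  6 left: {0,2,3,4,7,8}→4  {0,3,4,6,7,8}→12  {1,4,5,6,7,8}→40  {2,3,4,6,7,8}→12  {3,4,5,6,7,8}→30
  7 left: {0,2,3,4,6,7,8}→28  {0,3,4,5,6,7,8}→42  {1,3,4,5,6,7,8}→70  {2,3,4,5,6,7,8}→42
  placing 0:c first → 112 extensions
  placing 1:z first → 112 extensions
  placing 2:y first → 112 extensions
total linear extensions = 336

336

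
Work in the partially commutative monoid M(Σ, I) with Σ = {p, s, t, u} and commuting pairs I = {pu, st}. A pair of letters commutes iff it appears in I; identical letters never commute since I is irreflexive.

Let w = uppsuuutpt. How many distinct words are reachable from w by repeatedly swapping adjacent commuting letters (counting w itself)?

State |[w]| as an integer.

3

drop 0:u onto floor
drop 1:p onto floor
drop 2:p onto {1:p}
drop 3:s onto {0:u, 2:p}
drop 4:u onto {3:s}
drop 5:u onto {4:u}
drop 6:u onto {5:u}
drop 7:t onto {6:u}
drop 8:p onto {7:t}
drop 9:t onto {8:p}
ground layer = {0:u, 1:p}
drop-orders for the pieces not yet dropped (sum over which currently-grounded one goes next):
  1 to go: {9} 1
  2 to go: {8,9} 1
  3 to go: {7,8,9} 1
  4 to go: {6,7,8,9} 1
  5 to go: {5,6,7,8,9} 1
  6 to go: {4,5,6,7,8,9} 1
  7 to go: {3,4,5,6,7,8,9} 1
  8 to go: {0,3,4,5,6,7,8,9} 1  {2,3,4,5,6,7,8,9} 1
  if 0:u drops first: 1 orders
  if 1:p drops first: 2 orders
heap linearizations: 3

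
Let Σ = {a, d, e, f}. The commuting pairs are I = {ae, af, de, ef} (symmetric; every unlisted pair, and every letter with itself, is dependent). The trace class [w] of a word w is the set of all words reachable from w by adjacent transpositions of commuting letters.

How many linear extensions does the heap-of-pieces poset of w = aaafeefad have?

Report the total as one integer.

0(a) covers ∅
1(a) covers 0:a
2(a) covers 1:a
3(f) covers ∅
4(e) covers ∅
5(e) covers 4:e
6(f) covers 3:f
7(a) covers 2:a
8(d) covers 6:f, 7:a
floor of heap: 0:a, 3:f, 4:e
completions by unplaced set U, small U first (add the entries for U minus each lowest piece of U):
  |U|=1: {5}:1  {8}:1
  |U|=2: {4,5}:1  {5,8}:2  {6,8}:1  {7,8}:1
  |U|=3: {2,7,8}:1  {3,6,8}:1  {4,5,8}:3  {5,6,8}:3  {5,7,8}:3  {6,7,8}:2
  |U|=4: {1,2,7,8}:1  {2,5,7,8}:4  {2,6,7,8}:3  {3,5,6,8}:4  {3,6,7,8}:3  {4,5,6,8}:6  {4,5,7,8}:6  {5,6,7,8}:8
  |U|=5: {0,1,2,7,8}:1  {1,2,5,7,8}:5  {1,2,6,7,8}:4  {2,3,6,7,8}:6  {2,4,5,7,8}:10  {2,5,6,7,8}:15  {3,4,5,6,8}:10  {3,5,6,7,8}:15  {4,5,6,7,8}:20
  |U|=6: {0,1,2,5,7,8}:6  {0,1,2,6,7,8}:5  {1,2,3,6,7,8}:10  {1,2,4,5,7,8}:15  {1,2,5,6,7,8}:24  {2,3,5,6,7,8}:36  {2,4,5,6,7,8}:45  {3,4,5,6,7,8}:45
  |U|=7: {0,1,2,3,6,7,8}:15  {0,1,2,4,5,7,8}:21  {0,1,2,5,6,7,8}:35  {1,2,3,5,6,7,8}:70  {1,2,4,5,6,7,8}:84  {2,3,4,5,6,7,8}:126
  start at 0(a): 280
  start at 3(f): 140
  start at 4(e): 120
sum over floor = 540

540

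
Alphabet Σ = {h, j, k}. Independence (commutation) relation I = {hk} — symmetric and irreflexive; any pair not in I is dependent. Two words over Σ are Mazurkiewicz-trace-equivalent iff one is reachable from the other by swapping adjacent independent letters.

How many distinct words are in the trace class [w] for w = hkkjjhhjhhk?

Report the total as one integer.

9

piece 0:h — minimal
piece 1:k — minimal
piece 2:k rests on {1:k}
piece 3:j rests on {0:h, 2:k}
piece 4:j rests on {3:j}
piece 5:h rests on {4:j}
piece 6:h rests on {5:h}
piece 7:j rests on {6:h}
piece 8:h rests on {7:j}
piece 9:h rests on {8:h}
piece 10:k rests on {7:j}
minimal pieces: {0:h, 1:k}
ways to finish when only these pieces remain (= sum over removing one remaining piece with nothing left below it):
  1 left: {9}→1  {10}→1
  2 left: {8,9}→1  {9,10}→2
  3 left: {8,9,10}→3
  4 left: {7,8,9,10}→3
  5 left: {6,7,8,9,10}→3
  6 left: {5,6,7,8,9,10}→3
  7 left: {4,5,6,7,8,9,10}→3
  8 left: {3,4,5,6,7,8,9,10}→3
  9 left: {0,3,4,5,6,7,8,9,10}→3  {2,3,4,5,6,7,8,9,10}→3
  placing 0:h first → 3 extensions
  placing 1:k first → 6 extensions
total linear extensions = 9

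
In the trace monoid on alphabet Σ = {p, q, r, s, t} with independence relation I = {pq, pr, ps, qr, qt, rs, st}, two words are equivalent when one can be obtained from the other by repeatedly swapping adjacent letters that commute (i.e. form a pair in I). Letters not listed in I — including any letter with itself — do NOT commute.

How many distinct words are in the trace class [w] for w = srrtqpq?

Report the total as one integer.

35

drop 0:s onto floor
drop 1:r onto floor
drop 2:r onto {1:r}
drop 3:t onto {2:r}
drop 4:q onto {0:s}
drop 5:p onto {3:t}
drop 6:q onto {4:q}
ground layer = {0:s, 1:r}
drop-orders for the pieces not yet dropped (sum over which currently-grounded one goes next):
  1 to go: {5} 1  {6} 1
  2 to go: {3,5} 1  {4,6} 1  {5,6} 2
  3 to go: {0,4,6} 1  {2,3,5} 1  {3,5,6} 3  {4,5,6} 3
  4 to go: {0,4,5,6} 4  {1,2,3,5} 1  {2,3,5,6} 4  {3,4,5,6} 6
  5 to go: {0,3,4,5,6} 10  {1,2,3,5,6} 5  {2,3,4,5,6} 10
  if 0:s drops first: 15 orders
  if 1:r drops first: 20 orders
heap linearizations: 35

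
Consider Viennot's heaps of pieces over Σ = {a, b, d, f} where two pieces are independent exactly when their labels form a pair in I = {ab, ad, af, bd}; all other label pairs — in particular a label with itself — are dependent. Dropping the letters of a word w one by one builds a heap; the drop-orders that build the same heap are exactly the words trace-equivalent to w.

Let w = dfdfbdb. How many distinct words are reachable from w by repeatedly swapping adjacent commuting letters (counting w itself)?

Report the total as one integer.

drop 0:d onto floor
drop 1:f onto {0:d}
drop 2:d onto {1:f}
drop 3:f onto {2:d}
drop 4:b onto {3:f}
drop 5:d onto {3:f}
drop 6:b onto {4:b}
ground layer = {0:d}
drop-orders for the pieces not yet dropped (sum over which currently-grounded one goes next):
  1 to go: {5} 1  {6} 1
  2 to go: {4,6} 1  {5,6} 2
  3 to go: {4,5,6} 3
  4 to go: {3,4,5,6} 3
  5 to go: {2,3,4,5,6} 3
  if 0:d drops first: 3 orders

3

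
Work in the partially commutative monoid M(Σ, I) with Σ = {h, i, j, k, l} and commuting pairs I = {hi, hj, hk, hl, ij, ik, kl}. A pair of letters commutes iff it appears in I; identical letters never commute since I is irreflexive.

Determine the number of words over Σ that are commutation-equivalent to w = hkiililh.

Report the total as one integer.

168

drop 0:h onto floor
drop 1:k onto floor
drop 2:i onto floor
drop 3:i onto {2:i}
drop 4:l onto {3:i}
drop 5:i onto {4:l}
drop 6:l onto {5:i}
drop 7:h onto {0:h}
ground layer = {0:h, 1:k, 2:i}
drop-orders for the pieces not yet dropped (sum over which currently-grounded one goes next):
  1 to go: {1} 1  {6} 1  {7} 1
  2 to go: {0,7} 1  {1,6} 2  {1,7} 2  {5,6} 1  {6,7} 2
  3 to go: {0,1,7} 3  {0,6,7} 3  {1,5,6} 3  {1,6,7} 6  {4,5,6} 1  {5,6,7} 3
  4 to go: {0,1,6,7} 12  {0,5,6,7} 6  {1,4,5,6} 4  {1,5,6,7} 12  {3,4,5,6} 1  {4,5,6,7} 4
  5 to go: {0,1,5,6,7} 30  {0,4,5,6,7} 10  {1,3,4,5,6} 5  {1,4,5,6,7} 20  {2,3,4,5,6} 1  {3,4,5,6,7} 5
  6 to go: {0,1,4,5,6,7} 60  {0,3,4,5,6,7} 15  {1,2,3,4,5,6} 6  {1,3,4,5,6,7} 30  {2,3,4,5,6,7} 6
  if 0:h drops first: 42 orders
  if 1:k drops first: 21 orders
  if 2:i drops first: 105 orders
heap linearizations: 168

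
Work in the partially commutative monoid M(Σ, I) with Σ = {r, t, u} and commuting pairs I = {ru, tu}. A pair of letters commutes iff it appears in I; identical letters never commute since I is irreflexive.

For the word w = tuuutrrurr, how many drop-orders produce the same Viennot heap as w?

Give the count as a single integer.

#0=t has no predecessor
#1=u has no predecessor
#2=u depends on [1:u]
#3=u depends on [2:u]
#4=t depends on [0:t]
#5=r depends on [4:t]
#6=r depends on [5:r]
#7=u depends on [3:u]
#8=r depends on [6:r]
#9=r depends on [8:r]
sources: [0:t, 1:u]
N(rest) = Σ N(rest − s) over sources s of rest; N(one piece) = 1:
  size 1 → [7]=1  [9]=1
  size 2 → [3,7]=1  [7,9]=2  [8,9]=1
  size 3 → [2,3,7]=1  [3,7,9]=3  [6,8,9]=1  [7,8,9]=3
  size 4 → [1,2,3,7]=1  [2,3,7,9]=4  [3,7,8,9]=6  [5,6,8,9]=1  [6,7,8,9]=4
  size 5 → [1,2,3,7,9]=5  [2,3,7,8,9]=10  [3,6,7,8,9]=10  [4,5,6,8,9]=1  [5,6,7,8,9]=5
  size 6 → [0,4,5,6,8,9]=1  [1,2,3,7,8,9]=15  [2,3,6,7,8,9]=20  [3,5,6,7,8,9]=15  [4,5,6,7,8,9]=6
  size 7 → [0,4,5,6,7,8,9]=7  [1,2,3,6,7,8,9]=35  [2,3,5,6,7,8,9]=35  [3,4,5,6,7,8,9]=21
  size 8 → [0,3,4,5,6,7,8,9]=28  [1,2,3,5,6,7,8,9]=70  [2,3,4,5,6,7,8,9]=56
  first=0(t) contributes 126
  first=1(u) contributes 84
|[w]| = 210

210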